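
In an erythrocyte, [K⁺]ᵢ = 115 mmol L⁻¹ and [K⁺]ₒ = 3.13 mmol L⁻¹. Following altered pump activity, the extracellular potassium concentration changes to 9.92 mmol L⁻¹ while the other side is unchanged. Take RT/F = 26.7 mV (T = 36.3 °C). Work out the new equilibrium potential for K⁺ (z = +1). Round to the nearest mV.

-65 mV

After the shift: [K⁺]_out = 9.92, [K⁺]_in = 115 mmol L⁻¹.
E_new = (26.7/1)·ln(9.92/115) = 26.70 · (-2.4504) = -65.43 mV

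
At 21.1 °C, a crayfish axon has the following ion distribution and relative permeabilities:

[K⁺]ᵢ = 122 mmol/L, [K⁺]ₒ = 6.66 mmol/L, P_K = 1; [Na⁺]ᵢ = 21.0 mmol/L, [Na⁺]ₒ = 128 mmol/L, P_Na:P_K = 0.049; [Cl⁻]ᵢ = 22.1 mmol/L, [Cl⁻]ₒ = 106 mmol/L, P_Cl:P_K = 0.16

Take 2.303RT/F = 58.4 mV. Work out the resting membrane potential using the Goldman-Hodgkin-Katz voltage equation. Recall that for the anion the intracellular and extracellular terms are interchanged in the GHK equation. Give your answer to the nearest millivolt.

Vm = 58.4 · log₁₀[(Σ P·[cation]ₒ + Σ P·[anion]ᵢ) / (Σ P·[cation]ᵢ + Σ P·[anion]ₒ)]
Numerator = 1×6.66 + 0.049×128 + 0.16×22.1 = 16.47
Denominator = 1×122 + 0.049×21.0 + 0.16×106 = 140
Vm = 58.4 · log₁₀(0.11764) = 58.4 × (-0.9295) = -54.28 mV

-54 mV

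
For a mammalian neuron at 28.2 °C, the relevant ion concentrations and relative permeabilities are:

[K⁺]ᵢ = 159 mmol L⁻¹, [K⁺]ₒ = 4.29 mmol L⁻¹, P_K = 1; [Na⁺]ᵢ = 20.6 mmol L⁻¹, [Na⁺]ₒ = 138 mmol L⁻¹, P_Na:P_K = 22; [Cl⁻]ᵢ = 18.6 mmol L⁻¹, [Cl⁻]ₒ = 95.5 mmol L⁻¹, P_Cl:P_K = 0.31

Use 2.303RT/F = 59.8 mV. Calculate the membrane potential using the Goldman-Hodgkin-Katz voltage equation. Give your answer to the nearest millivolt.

40 mV

Vm = 59.8 · log₁₀[(Σ P·[cation]ₒ + Σ P·[anion]ᵢ) / (Σ P·[cation]ᵢ + Σ P·[anion]ₒ)]
Numerator = 1×4.29 + 22×138 + 0.31×18.6 = 3046
Denominator = 1×159 + 22×20.6 + 0.31×95.5 = 641.8
Vm = 59.8 · log₁₀(4.7461) = 59.8 × (0.6763) = 40.44 mV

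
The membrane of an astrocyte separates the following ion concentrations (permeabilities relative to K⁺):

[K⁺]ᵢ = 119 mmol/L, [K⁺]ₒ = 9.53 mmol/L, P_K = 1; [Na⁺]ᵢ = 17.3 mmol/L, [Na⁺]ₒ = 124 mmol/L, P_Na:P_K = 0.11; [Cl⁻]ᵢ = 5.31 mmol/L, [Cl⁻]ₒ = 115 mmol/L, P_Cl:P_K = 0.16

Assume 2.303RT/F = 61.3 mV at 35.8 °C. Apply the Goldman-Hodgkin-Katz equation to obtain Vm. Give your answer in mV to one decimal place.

-46.8 mV

Vm = 61.3 · log₁₀[(Σ P·[cation]ₒ + Σ P·[anion]ᵢ) / (Σ P·[cation]ᵢ + Σ P·[anion]ₒ)]
Numerator = 1×9.53 + 0.11×124 + 0.16×5.31 = 24.02
Denominator = 1×119 + 0.11×17.3 + 0.16×115 = 139.3
Vm = 61.3 · log₁₀(0.17243) = 61.3 × (-0.7634) = -46.80 mV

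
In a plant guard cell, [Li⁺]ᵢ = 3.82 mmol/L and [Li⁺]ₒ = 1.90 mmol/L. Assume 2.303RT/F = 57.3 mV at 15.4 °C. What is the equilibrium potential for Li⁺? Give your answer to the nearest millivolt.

E = (57.3/z) · log₁₀([Li⁺]_out/[Li⁺]_in) with z = +1.
= (57.3/1) · log₁₀(1.90/3.82) = 57.30 · log₁₀(0.4974)
= 57.30 · (-0.3033) = -17.38 mV

-17 mV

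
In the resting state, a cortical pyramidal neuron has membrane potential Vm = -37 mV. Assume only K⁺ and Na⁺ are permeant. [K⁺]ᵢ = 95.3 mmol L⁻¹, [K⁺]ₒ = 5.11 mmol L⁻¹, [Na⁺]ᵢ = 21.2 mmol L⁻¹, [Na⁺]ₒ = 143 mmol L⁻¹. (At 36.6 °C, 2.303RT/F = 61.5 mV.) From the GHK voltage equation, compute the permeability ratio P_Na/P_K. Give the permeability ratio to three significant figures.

0.136

Let α = P_Na/P_K. GHK: Vm = 61.5·log₁₀[(Kₒ + α·Naₒ)/(Kᵢ + α·Naᵢ)].
10^(Vm/61.5) = 10^(-37.0/61.5) = 0.25025
So 0.25025·(Kᵢ + α·Naᵢ) = Kₒ + α·Naₒ → α = (0.25025·95.3 − 5.11) / (143.0 − 0.25025·21.2)
α = (23.85 − 5.11) / (143.0 − 5.305) = 18.74/137.7 = 0.1361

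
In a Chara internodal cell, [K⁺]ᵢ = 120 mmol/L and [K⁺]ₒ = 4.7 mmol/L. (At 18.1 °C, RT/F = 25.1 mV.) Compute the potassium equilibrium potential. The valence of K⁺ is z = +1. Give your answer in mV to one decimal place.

E = (25.1/z) · ln([K⁺]_out/[K⁺]_in) with z = +1.
= (25.1/1) · ln(4.7/120) = 25.10 · ln(0.03917)
= 25.10 · (-3.2399) = -81.32 mV

-81.3 mV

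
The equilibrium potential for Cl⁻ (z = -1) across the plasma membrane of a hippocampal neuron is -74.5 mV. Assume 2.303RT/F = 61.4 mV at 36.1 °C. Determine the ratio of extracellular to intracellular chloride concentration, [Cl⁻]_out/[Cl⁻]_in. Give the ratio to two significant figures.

16

log₁₀([out]/[in]) = E·z/(61.4) = -74.5 × -1 / 61.4 = 1.2134
[out]/[in] = 10^(1.2134) = 16.34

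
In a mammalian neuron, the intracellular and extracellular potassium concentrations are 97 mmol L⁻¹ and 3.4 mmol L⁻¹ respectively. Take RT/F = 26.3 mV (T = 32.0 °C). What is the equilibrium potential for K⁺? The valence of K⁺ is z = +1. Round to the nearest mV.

E = (26.3/z) · ln([K⁺]_out/[K⁺]_in) with z = +1.
= (26.3/1) · ln(3.4/97) = 26.30 · ln(0.03505)
= 26.30 · (-3.3509) = -88.13 mV

-88 mV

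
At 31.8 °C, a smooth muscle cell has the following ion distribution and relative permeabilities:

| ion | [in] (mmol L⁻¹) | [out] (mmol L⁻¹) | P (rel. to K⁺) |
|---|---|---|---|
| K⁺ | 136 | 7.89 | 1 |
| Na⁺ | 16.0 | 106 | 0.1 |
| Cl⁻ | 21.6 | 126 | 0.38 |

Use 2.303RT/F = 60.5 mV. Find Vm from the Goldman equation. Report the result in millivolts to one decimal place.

-50.9 mV

Vm = 60.5 · log₁₀[(Σ P·[cation]ₒ + Σ P·[anion]ᵢ) / (Σ P·[cation]ᵢ + Σ P·[anion]ₒ)]
Numerator = 1×7.89 + 0.1×106 + 0.38×21.6 = 26.7
Denominator = 1×136 + 0.1×16.0 + 0.38×126 = 185.5
Vm = 60.5 · log₁₀(0.14394) = 60.5 × (-0.8418) = -50.93 mV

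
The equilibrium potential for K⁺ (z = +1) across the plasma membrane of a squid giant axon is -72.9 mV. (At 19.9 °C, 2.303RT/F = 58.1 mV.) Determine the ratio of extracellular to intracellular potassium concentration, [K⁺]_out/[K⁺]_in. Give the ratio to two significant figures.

0.056

log₁₀([out]/[in]) = E·z/(58.1) = -72.9 × 1 / 58.1 = -1.2547
[out]/[in] = 10^(-1.2547) = 0.05562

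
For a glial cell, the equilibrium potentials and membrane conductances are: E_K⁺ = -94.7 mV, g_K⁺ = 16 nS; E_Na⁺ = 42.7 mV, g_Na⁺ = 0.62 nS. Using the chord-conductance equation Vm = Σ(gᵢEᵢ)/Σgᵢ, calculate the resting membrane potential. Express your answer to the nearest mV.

Σ gᵢEᵢ = 16·(-94.7) + 0.62·(42.7) = -1488.73
Σ gᵢ = 16 + 0.62 = 16.62
Vm = -1488.73 / 16.62 = -89.57 mV

-90 mV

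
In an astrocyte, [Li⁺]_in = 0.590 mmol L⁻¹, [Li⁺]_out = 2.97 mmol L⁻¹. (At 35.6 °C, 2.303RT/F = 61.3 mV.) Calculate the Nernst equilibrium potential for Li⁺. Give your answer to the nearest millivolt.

E = (61.3/z) · log₁₀([Li⁺]_out/[Li⁺]_in) with z = +1.
= (61.3/1) · log₁₀(2.97/0.590) = 61.30 · log₁₀(5.034)
= 61.30 · (0.7019) = 43.03 mV

43 mV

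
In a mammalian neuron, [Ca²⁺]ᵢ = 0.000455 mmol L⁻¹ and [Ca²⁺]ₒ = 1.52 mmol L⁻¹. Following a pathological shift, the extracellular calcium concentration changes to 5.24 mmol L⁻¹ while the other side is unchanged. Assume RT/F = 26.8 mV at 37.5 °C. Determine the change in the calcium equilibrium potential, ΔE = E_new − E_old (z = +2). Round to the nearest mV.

17 mV

E_old = (26.8/2)·ln(1.52/0.000455) = 108.73 mV
E_new = (26.8/2)·ln(5.24/0.000455) = 125.31 mV
ΔE = 125.31 − (108.73) = 16.58 mV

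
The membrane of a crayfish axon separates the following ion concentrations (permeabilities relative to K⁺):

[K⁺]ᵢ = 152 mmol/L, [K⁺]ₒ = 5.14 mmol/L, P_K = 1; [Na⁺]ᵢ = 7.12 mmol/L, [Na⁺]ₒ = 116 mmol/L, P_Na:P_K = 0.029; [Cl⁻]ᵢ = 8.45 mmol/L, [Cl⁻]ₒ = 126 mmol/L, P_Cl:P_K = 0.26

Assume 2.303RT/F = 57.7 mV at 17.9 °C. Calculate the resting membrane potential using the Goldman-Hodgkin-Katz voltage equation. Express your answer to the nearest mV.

-71 mV

Vm = 57.7 · log₁₀[(Σ P·[cation]ₒ + Σ P·[anion]ᵢ) / (Σ P·[cation]ᵢ + Σ P·[anion]ₒ)]
Numerator = 1×5.14 + 0.029×116 + 0.26×8.45 = 10.7
Denominator = 1×152 + 0.029×7.12 + 0.26×126 = 185
Vm = 57.7 · log₁₀(0.057854) = 57.7 × (-1.2377) = -71.41 mV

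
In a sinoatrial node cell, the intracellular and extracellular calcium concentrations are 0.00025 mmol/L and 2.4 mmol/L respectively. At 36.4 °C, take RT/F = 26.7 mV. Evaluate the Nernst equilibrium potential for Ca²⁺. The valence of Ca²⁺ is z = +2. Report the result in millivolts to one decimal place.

E = (26.7/z) · ln([Ca²⁺]_out/[Ca²⁺]_in) with z = +2.
= (26.7/2) · ln(2.4/0.00025) = 13.35 · ln(9600)
= 13.35 · (9.1695) = 122.41 mV

122.4 mV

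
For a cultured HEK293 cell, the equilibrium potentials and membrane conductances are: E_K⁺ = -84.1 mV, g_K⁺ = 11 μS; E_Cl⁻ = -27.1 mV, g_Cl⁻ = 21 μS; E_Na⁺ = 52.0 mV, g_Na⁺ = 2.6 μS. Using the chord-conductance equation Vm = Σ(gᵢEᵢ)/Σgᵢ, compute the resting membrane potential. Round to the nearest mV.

-39 mV

Σ gᵢEᵢ = 11·(-84.1) + 21·(-27.1) + 2.6·(52.0) = -1359.00
Σ gᵢ = 11 + 21 + 2.6 = 34.6
Vm = -1359.00 / 34.6 = -39.28 mV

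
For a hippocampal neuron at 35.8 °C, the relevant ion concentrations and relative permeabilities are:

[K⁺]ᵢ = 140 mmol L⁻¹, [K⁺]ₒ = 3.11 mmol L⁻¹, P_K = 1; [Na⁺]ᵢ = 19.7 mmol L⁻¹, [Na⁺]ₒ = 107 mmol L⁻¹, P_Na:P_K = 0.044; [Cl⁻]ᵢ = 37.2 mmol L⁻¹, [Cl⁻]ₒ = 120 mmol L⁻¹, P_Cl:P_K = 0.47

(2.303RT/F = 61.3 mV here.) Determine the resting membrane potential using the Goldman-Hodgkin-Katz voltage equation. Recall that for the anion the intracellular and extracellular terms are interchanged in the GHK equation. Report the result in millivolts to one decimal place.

-54.7 mV

Vm = 61.3 · log₁₀[(Σ P·[cation]ₒ + Σ P·[anion]ᵢ) / (Σ P·[cation]ᵢ + Σ P·[anion]ₒ)]
Numerator = 1×3.11 + 0.044×107 + 0.47×37.2 = 25.3
Denominator = 1×140 + 0.044×19.7 + 0.47×120 = 197.3
Vm = 61.3 · log₁₀(0.12826) = 61.3 × (-0.8919) = -54.67 mV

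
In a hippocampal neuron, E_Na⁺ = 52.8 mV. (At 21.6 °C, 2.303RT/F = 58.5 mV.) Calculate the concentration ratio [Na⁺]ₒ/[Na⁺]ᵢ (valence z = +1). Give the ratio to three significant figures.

7.99

log₁₀([out]/[in]) = E·z/(58.5) = 52.8 × 1 / 58.5 = 0.9026
[out]/[in] = 10^(0.9026) = 7.99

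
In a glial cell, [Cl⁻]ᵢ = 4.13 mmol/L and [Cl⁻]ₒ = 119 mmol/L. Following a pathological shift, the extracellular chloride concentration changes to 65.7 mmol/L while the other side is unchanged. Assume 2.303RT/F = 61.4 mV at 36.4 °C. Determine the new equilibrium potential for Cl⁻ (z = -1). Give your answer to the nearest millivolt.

After the shift: [Cl⁻]_out = 65.7, [Cl⁻]_in = 4.13 mmol/L.
E_new = (61.4/-1)·log₁₀(65.7/4.13) = -61.40 · (1.2016) = -73.78 mV

-74 mV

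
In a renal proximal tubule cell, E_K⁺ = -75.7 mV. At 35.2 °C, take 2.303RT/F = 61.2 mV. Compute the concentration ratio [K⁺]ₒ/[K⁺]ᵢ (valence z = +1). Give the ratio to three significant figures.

0.0580

log₁₀([out]/[in]) = E·z/(61.2) = -75.7 × 1 / 61.2 = -1.2369
[out]/[in] = 10^(-1.2369) = 0.05795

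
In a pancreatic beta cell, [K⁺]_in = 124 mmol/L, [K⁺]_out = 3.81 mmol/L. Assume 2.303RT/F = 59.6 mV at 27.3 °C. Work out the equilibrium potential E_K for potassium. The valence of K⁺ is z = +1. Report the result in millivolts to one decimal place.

E = (59.6/z) · log₁₀([K⁺]_out/[K⁺]_in) with z = +1.
= (59.6/1) · log₁₀(3.81/124) = 59.60 · log₁₀(0.03073)
= 59.60 · (-1.5125) = -90.14 mV

-90.1 mV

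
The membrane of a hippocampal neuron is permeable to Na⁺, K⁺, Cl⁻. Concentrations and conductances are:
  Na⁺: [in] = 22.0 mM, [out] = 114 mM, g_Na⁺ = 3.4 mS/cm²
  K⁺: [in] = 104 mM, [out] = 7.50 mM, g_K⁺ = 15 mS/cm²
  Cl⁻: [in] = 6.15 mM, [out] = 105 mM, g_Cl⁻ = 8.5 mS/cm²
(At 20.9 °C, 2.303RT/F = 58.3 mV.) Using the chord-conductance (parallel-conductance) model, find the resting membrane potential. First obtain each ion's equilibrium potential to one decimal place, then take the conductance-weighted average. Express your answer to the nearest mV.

E_Na⁺ = (58.3/1)·log₁₀(114/22.0) = 41.7 mV
E_K⁺ = (58.3/1)·log₁₀(7.50/104) = -66.6 mV
E_Cl⁻ = (58.3/-1)·log₁₀(105/6.15) = -71.8 mV
Vm = (Σ gᵢEᵢ)/(Σ gᵢ) = (3.4·41.7 + 15·-66.6 + 8.5·-71.8) / (3.4 + 15 + 8.5)
= -1467.52 / 26.9 = -54.55 mV

-55 mV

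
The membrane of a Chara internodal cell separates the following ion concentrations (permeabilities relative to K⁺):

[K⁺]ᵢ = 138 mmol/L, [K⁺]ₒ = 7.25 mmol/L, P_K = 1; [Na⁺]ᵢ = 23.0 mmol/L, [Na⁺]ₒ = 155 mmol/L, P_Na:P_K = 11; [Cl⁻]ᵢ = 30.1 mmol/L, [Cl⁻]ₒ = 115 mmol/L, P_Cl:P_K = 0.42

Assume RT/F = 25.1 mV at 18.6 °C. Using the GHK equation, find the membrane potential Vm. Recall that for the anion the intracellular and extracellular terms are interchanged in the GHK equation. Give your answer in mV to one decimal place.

34.3 mV

Vm = 25.1 · ln[(Σ P·[cation]ₒ + Σ P·[anion]ᵢ) / (Σ P·[cation]ᵢ + Σ P·[anion]ₒ)]
Numerator = 1×7.25 + 11×155 + 0.42×30.1 = 1725
Denominator = 1×138 + 11×23.0 + 0.42×115 = 439.3
Vm = 25.1 · ln(3.9265) = 25.1 × (1.3677) = 34.33 mV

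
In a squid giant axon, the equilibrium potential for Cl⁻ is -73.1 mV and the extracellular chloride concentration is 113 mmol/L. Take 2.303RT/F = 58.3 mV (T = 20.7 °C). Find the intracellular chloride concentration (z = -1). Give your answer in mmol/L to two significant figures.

6.3 mmol/L

Nernst: E = (58.3/-1) · log₁₀([out]/[in]), so log₁₀([out]/[in]) = -73.1 × -1 / 58.3 = 1.2539.
[out]/[in] = 10^(1.2539) = 17.94.
[in] = 113 / 17.94 = 6.298 mmol/L.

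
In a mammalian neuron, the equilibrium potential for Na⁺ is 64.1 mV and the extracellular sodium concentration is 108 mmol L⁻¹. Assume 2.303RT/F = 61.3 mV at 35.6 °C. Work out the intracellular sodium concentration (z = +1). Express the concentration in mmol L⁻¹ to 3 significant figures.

Nernst: E = (61.3/1) · log₁₀([out]/[in]), so log₁₀([out]/[in]) = 64.1 × 1 / 61.3 = 1.0457.
[out]/[in] = 10^(1.0457) = 11.11.
[in] = 108 / 11.11 = 9.722 mmol L⁻¹.

9.72 mmol L⁻¹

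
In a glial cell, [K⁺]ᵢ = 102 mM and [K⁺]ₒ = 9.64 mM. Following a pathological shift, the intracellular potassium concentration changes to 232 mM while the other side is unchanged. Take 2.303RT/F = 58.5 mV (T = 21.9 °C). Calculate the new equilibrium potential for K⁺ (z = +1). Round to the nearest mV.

After the shift: [K⁺]_out = 9.64, [K⁺]_in = 232 mM.
E_new = (58.5/1)·log₁₀(9.64/232) = 58.50 · (-1.3814) = -80.81 mV

-81 mV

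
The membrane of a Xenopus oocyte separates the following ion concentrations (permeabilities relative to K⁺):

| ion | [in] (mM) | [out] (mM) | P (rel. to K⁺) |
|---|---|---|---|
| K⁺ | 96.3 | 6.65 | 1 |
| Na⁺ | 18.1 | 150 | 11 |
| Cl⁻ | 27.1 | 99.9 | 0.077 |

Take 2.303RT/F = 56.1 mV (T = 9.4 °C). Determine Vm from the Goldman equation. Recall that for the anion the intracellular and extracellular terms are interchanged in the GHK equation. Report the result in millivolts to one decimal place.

Vm = 56.1 · log₁₀[(Σ P·[cation]ₒ + Σ P·[anion]ᵢ) / (Σ P·[cation]ᵢ + Σ P·[anion]ₒ)]
Numerator = 1×6.65 + 11×150 + 0.077×27.1 = 1659
Denominator = 1×96.3 + 11×18.1 + 0.077×99.9 = 303.1
Vm = 56.1 · log₁₀(5.4727) = 56.1 × (0.7382) = 41.41 mV

41.4 mV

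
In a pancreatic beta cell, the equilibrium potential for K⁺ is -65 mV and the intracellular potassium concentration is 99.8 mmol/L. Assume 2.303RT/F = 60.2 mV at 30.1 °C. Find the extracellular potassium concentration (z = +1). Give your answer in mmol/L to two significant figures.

8.3 mmol/L

Nernst: E = (60.2/1) · log₁₀([out]/[in]), so log₁₀([out]/[in]) = -65.0 × 1 / 60.2 = -1.0797.
[out]/[in] = 10^(-1.0797) = 0.08323.
[out] = 0.08323 × 99.8 = 8.306 mmol/L.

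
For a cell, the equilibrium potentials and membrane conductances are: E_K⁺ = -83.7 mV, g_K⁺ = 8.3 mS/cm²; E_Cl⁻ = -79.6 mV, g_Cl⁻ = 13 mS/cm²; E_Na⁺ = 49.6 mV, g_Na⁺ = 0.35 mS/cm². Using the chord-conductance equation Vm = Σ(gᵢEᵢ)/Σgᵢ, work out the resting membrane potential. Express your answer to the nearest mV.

Σ gᵢEᵢ = 8.3·(-83.7) + 13·(-79.6) + 0.35·(49.6) = -1712.15
Σ gᵢ = 8.3 + 13 + 0.35 = 21.65
Vm = -1712.15 / 21.65 = -79.08 mV

-79 mV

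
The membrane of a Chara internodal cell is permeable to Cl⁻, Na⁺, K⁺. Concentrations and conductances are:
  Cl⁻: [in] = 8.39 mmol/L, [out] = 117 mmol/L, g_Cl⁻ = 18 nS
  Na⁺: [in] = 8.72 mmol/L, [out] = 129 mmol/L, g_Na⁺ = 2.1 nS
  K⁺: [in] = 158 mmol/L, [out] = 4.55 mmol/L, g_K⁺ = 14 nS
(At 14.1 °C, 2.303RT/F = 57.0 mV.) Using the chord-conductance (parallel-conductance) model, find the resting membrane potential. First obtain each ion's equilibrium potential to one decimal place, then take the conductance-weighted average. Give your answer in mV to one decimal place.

-66.4 mV

E_Cl⁻ = (57.0/-1)·log₁₀(117/8.39) = -65.2 mV
E_Na⁺ = (57.0/1)·log₁₀(129/8.72) = 66.7 mV
E_K⁺ = (57.0/1)·log₁₀(4.55/158) = -87.8 mV
Vm = (Σ gᵢEᵢ)/(Σ gᵢ) = (18·-65.2 + 2.1·66.7 + 14·-87.8) / (18 + 2.1 + 14)
= -2262.73 / 34.1 = -66.36 mV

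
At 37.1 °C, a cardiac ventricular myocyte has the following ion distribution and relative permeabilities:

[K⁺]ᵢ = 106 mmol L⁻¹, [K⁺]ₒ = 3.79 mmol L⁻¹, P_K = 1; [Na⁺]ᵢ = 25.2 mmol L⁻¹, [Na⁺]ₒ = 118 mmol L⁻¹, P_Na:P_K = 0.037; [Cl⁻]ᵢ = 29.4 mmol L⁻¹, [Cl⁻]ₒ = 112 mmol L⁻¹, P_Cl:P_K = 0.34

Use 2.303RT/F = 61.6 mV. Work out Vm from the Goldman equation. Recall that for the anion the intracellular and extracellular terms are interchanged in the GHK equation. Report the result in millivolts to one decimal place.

-55.6 mV

Vm = 61.6 · log₁₀[(Σ P·[cation]ₒ + Σ P·[anion]ᵢ) / (Σ P·[cation]ᵢ + Σ P·[anion]ₒ)]
Numerator = 1×3.79 + 0.037×118 + 0.34×29.4 = 18.15
Denominator = 1×106 + 0.037×25.2 + 0.34×112 = 145
Vm = 61.6 · log₁₀(0.12518) = 61.6 × (-0.9025) = -55.59 mV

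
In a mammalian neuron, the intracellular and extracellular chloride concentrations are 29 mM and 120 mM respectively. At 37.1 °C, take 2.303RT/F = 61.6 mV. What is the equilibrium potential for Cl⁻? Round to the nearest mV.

E = (61.6/z) · log₁₀([Cl⁻]_out/[Cl⁻]_in) with z = -1.
For an anion, dividing by z = -1 reverses the sign.
= (61.6/-1) · log₁₀(120/29) = -61.60 · log₁₀(4.138)
= -61.60 · (0.6168) = -37.99 mV

-38 mV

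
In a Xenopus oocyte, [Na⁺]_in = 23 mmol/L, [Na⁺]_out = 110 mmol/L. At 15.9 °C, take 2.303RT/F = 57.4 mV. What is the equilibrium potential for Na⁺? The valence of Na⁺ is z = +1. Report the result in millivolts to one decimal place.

E = (57.4/z) · log₁₀([Na⁺]_out/[Na⁺]_in) with z = +1.
= (57.4/1) · log₁₀(110/23) = 57.40 · log₁₀(4.783)
= 57.40 · (0.6797) = 39.01 mV

39.0 mV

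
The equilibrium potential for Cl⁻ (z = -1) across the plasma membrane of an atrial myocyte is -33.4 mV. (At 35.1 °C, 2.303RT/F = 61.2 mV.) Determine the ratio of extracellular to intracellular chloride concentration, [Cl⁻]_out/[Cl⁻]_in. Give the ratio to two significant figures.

3.5

log₁₀([out]/[in]) = E·z/(61.2) = -33.4 × -1 / 61.2 = 0.5458
[out]/[in] = 10^(0.5458) = 3.514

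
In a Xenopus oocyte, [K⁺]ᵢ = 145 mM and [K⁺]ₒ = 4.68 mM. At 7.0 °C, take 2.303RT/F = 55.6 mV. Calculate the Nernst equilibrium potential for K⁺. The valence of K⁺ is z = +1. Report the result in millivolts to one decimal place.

-82.9 mV

E = (55.6/z) · log₁₀([K⁺]_out/[K⁺]_in) with z = +1.
= (55.6/1) · log₁₀(4.68/145) = 55.60 · log₁₀(0.03228)
= 55.60 · (-1.4911) = -82.91 mV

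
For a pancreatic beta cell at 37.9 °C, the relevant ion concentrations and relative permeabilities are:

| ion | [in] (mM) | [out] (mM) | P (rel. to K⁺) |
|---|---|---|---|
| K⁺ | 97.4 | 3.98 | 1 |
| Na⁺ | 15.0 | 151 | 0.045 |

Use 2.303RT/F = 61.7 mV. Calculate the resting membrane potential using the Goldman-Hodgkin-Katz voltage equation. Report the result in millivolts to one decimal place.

Vm = 61.7 · log₁₀[(Σ P·[cation]ₒ + Σ P·[anion]ᵢ) / (Σ P·[cation]ᵢ + Σ P·[anion]ₒ)]
Numerator = 1×3.98 + 0.045×151 = 10.78
Denominator = 1×97.4 + 0.045×15.0 = 98.08
Vm = 61.7 · log₁₀(0.10986) = 61.7 × (-0.9591) = -59.18 mV

-59.2 mV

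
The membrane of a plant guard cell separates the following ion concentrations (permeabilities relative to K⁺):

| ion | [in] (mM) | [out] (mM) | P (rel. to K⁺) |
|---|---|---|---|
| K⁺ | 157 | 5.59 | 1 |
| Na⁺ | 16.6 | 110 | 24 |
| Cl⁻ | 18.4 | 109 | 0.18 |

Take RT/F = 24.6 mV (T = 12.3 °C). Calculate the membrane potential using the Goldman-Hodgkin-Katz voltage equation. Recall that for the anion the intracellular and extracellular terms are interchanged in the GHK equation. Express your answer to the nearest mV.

Vm = 24.6 · ln[(Σ P·[cation]ₒ + Σ P·[anion]ᵢ) / (Σ P·[cation]ᵢ + Σ P·[anion]ₒ)]
Numerator = 1×5.59 + 24×110 + 0.18×18.4 = 2649
Denominator = 1×157 + 24×16.6 + 0.18×109 = 575
Vm = 24.6 · ln(4.6066) = 24.6 × (1.5275) = 37.58 mV

38 mV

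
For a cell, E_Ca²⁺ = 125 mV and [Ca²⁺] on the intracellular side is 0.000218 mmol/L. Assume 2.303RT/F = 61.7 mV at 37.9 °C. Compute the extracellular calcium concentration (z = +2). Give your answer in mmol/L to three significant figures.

2.46 mmol/L

Nernst: E = (61.7/2) · log₁₀([out]/[in]), so log₁₀([out]/[in]) = 125.0 × 2 / 61.7 = 4.0519.
[out]/[in] = 10^(4.0519) = 1.127e+04.
[out] = 1.127e+04 × 0.000218 = 2.457 mmol/L.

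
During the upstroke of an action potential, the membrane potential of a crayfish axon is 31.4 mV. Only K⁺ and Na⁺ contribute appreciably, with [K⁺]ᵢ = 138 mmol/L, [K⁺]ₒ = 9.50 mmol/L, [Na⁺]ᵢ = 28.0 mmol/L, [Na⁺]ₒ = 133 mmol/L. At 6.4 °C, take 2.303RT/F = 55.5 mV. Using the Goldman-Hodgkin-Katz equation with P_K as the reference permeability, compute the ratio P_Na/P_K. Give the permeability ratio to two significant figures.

17

Let α = P_Na/P_K. GHK: Vm = 55.5·log₁₀[(Kₒ + α·Naₒ)/(Kᵢ + α·Naᵢ)].
10^(Vm/55.5) = 10^(31.4/55.5) = 3.6793
So 3.6793·(Kᵢ + α·Naᵢ) = Kₒ + α·Naₒ → α = (3.6793·138.0 − 9.5) / (133.0 − 3.6793·28.0)
α = (507.7 − 9.5) / (133.0 − 103) = 498.2/29.98 = 16.62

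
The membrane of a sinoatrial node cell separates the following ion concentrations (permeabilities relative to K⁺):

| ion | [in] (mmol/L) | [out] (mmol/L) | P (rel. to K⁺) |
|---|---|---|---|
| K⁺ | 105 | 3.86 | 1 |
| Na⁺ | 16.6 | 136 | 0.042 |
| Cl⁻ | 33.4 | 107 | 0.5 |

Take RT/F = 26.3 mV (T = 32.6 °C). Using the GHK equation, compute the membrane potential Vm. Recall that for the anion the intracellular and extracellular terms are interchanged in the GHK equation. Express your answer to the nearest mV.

Vm = 26.3 · ln[(Σ P·[cation]ₒ + Σ P·[anion]ᵢ) / (Σ P·[cation]ᵢ + Σ P·[anion]ₒ)]
Numerator = 1×3.86 + 0.042×136 + 0.5×33.4 = 26.27
Denominator = 1×105 + 0.042×16.6 + 0.5×107 = 159.2
Vm = 26.3 · ln(0.16503) = 26.3 × (-1.8016) = -47.38 mV

-47 mV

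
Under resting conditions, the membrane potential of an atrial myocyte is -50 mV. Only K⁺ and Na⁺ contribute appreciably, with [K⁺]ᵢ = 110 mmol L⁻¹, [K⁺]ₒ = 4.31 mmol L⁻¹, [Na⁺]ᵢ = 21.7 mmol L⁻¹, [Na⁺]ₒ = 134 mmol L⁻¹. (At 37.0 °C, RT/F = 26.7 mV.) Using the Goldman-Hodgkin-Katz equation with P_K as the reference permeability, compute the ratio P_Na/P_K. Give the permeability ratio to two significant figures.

0.096

Let α = P_Na/P_K. GHK: Vm = 26.7·ln[(Kₒ + α·Naₒ)/(Kᵢ + α·Naᵢ)].
e^(Vm/26.7) = e^(-50.0/26.7) = 0.15371
So 0.15371·(Kᵢ + α·Naᵢ) = Kₒ + α·Naₒ → α = (0.15371·110.0 − 4.31) / (134.0 − 0.15371·21.7)
α = (16.91 − 4.31) / (134.0 − 3.336) = 12.6/130.7 = 0.09642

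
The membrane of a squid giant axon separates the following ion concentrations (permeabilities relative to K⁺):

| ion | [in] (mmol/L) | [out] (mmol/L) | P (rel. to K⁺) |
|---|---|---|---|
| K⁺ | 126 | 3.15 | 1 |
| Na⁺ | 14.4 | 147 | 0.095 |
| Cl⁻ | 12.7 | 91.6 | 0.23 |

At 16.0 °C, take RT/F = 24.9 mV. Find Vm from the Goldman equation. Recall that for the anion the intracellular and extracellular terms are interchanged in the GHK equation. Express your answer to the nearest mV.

-50 mV

Vm = 24.9 · ln[(Σ P·[cation]ₒ + Σ P·[anion]ᵢ) / (Σ P·[cation]ᵢ + Σ P·[anion]ₒ)]
Numerator = 1×3.15 + 0.095×147 + 0.23×12.7 = 20.04
Denominator = 1×126 + 0.095×14.4 + 0.23×91.6 = 148.4
Vm = 24.9 · ln(0.13498) = 24.9 × (-2.0026) = -49.87 mV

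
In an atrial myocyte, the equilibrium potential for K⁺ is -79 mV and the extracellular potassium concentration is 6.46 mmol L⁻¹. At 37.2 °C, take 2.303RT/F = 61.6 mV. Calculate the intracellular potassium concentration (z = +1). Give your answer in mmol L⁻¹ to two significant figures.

Nernst: E = (61.6/1) · log₁₀([out]/[in]), so log₁₀([out]/[in]) = -79.0 × 1 / 61.6 = -1.2825.
[out]/[in] = 10^(-1.2825) = 0.05218.
[in] = 6.46 / 0.05218 = 123.8 mmol L⁻¹.

120 mmol L⁻¹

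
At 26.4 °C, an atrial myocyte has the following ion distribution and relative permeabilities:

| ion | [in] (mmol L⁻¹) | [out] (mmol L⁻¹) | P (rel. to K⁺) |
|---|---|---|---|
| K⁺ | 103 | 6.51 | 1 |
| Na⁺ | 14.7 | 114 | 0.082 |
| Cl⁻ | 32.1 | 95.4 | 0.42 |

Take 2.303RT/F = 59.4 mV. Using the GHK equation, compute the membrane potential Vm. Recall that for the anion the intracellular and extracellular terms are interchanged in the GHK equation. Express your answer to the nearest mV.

-41 mV

Vm = 59.4 · log₁₀[(Σ P·[cation]ₒ + Σ P·[anion]ᵢ) / (Σ P·[cation]ᵢ + Σ P·[anion]ₒ)]
Numerator = 1×6.51 + 0.082×114 + 0.42×32.1 = 29.34
Denominator = 1×103 + 0.082×14.7 + 0.42×95.4 = 144.3
Vm = 59.4 · log₁₀(0.20336) = 59.4 × (-0.6917) = -41.09 mV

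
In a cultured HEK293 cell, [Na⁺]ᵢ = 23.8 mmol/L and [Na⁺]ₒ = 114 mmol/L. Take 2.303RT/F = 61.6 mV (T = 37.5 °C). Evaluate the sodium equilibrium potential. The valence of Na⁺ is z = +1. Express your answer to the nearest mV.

E = (61.6/z) · log₁₀([Na⁺]_out/[Na⁺]_in) with z = +1.
= (61.6/1) · log₁₀(114/23.8) = 61.60 · log₁₀(4.79)
= 61.60 · (0.6803) = 41.91 mV

42 mV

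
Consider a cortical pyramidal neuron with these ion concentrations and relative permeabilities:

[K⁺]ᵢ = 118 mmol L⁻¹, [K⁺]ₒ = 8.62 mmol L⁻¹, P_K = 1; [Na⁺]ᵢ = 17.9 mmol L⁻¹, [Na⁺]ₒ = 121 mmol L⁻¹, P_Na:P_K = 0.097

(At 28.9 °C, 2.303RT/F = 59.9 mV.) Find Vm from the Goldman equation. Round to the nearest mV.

-46 mV

Vm = 59.9 · log₁₀[(Σ P·[cation]ₒ + Σ P·[anion]ᵢ) / (Σ P·[cation]ᵢ + Σ P·[anion]ₒ)]
Numerator = 1×8.62 + 0.097×121 = 20.36
Denominator = 1×118 + 0.097×17.9 = 119.7
Vm = 59.9 · log₁₀(0.17002) = 59.9 × (-0.7695) = -46.09 mV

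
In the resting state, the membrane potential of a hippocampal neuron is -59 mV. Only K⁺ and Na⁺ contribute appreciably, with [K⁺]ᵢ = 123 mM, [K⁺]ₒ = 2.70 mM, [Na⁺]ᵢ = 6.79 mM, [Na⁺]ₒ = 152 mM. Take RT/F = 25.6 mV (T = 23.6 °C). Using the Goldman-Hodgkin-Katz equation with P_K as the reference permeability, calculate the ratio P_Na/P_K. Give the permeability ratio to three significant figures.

0.0633

Let α = P_Na/P_K. GHK: Vm = 25.6·ln[(Kₒ + α·Naₒ)/(Kᵢ + α·Naᵢ)].
e^(Vm/25.6) = e^(-59.0/25.6) = 0.09979
So 0.09979·(Kᵢ + α·Naᵢ) = Kₒ + α·Naₒ → α = (0.09979·123.0 − 2.7) / (152.0 − 0.09979·6.79)
α = (12.27 − 2.7) / (152.0 − 0.6776) = 9.574/151.3 = 0.06327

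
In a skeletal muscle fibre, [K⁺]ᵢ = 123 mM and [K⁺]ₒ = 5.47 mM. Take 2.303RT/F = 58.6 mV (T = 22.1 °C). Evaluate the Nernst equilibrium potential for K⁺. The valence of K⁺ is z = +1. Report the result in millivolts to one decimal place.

-79.2 mV

E = (58.6/z) · log₁₀([K⁺]_out/[K⁺]_in) with z = +1.
= (58.6/1) · log₁₀(5.47/123) = 58.60 · log₁₀(0.04447)
= 58.60 · (-1.3519) = -79.22 mV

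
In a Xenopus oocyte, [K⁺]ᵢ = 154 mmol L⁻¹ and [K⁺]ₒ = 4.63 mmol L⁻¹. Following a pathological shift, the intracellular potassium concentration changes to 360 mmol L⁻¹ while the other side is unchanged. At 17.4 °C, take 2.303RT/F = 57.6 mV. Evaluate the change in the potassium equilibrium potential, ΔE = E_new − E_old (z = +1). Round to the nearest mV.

-21 mV

E_old = (57.6/1)·log₁₀(4.63/154) = -87.66 mV
E_new = (57.6/1)·log₁₀(4.63/360) = -108.91 mV
ΔE = -108.91 − (-87.66) = -21.24 mV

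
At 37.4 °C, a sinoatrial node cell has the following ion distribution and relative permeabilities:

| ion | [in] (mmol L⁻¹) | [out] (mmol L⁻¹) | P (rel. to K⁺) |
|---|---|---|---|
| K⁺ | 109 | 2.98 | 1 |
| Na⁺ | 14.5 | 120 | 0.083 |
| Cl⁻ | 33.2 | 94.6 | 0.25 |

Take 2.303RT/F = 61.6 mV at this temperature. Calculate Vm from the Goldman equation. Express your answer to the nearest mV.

Vm = 61.6 · log₁₀[(Σ P·[cation]ₒ + Σ P·[anion]ᵢ) / (Σ P·[cation]ᵢ + Σ P·[anion]ₒ)]
Numerator = 1×2.98 + 0.083×120 + 0.25×33.2 = 21.24
Denominator = 1×109 + 0.083×14.5 + 0.25×94.6 = 133.9
Vm = 61.6 · log₁₀(0.15868) = 61.6 × (-0.7995) = -49.25 mV

-49 mV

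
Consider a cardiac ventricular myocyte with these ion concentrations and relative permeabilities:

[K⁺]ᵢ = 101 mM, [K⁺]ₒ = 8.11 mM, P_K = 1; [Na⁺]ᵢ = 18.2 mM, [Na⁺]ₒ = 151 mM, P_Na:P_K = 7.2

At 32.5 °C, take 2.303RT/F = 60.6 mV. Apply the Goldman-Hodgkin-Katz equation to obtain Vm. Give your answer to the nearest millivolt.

41 mV

Vm = 60.6 · log₁₀[(Σ P·[cation]ₒ + Σ P·[anion]ᵢ) / (Σ P·[cation]ᵢ + Σ P·[anion]ₒ)]
Numerator = 1×8.11 + 7.2×151 = 1095
Denominator = 1×101 + 7.2×18.2 = 232
Vm = 60.6 · log₁₀(4.7203) = 60.6 × (0.6740) = 40.84 mV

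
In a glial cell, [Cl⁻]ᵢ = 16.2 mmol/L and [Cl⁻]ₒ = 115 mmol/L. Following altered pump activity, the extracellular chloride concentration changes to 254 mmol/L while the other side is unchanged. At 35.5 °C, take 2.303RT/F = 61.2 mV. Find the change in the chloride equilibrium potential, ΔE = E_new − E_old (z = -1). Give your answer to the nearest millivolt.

-21 mV

E_old = (61.2/-1)·log₁₀(115/16.2) = -52.09 mV
E_new = (61.2/-1)·log₁₀(254/16.2) = -73.15 mV
ΔE = -73.15 − (-52.09) = -21.06 mV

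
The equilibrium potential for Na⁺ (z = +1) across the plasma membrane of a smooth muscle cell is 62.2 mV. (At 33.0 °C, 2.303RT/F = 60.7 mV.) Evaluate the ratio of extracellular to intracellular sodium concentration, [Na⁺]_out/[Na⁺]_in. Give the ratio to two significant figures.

11

log₁₀([out]/[in]) = E·z/(60.7) = 62.2 × 1 / 60.7 = 1.0247
[out]/[in] = 10^(1.0247) = 10.59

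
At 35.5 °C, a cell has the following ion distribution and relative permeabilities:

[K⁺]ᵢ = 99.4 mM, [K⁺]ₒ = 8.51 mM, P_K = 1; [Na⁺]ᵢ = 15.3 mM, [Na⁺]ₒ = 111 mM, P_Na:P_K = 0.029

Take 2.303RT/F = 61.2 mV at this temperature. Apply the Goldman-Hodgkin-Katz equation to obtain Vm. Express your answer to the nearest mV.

-57 mV

Vm = 61.2 · log₁₀[(Σ P·[cation]ₒ + Σ P·[anion]ᵢ) / (Σ P·[cation]ᵢ + Σ P·[anion]ₒ)]
Numerator = 1×8.51 + 0.029×111 = 11.73
Denominator = 1×99.4 + 0.029×15.3 = 99.84
Vm = 61.2 · log₁₀(0.11747) = 61.2 × (-0.9301) = -56.92 mV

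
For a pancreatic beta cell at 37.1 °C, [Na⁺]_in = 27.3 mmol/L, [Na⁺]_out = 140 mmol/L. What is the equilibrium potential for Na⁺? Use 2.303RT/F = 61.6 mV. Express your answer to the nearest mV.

E = (61.6/z) · log₁₀([Na⁺]_out/[Na⁺]_in) with z = +1.
= (61.6/1) · log₁₀(140/27.3) = 61.60 · log₁₀(5.128)
= 61.60 · (0.7100) = 43.73 mV

44 mV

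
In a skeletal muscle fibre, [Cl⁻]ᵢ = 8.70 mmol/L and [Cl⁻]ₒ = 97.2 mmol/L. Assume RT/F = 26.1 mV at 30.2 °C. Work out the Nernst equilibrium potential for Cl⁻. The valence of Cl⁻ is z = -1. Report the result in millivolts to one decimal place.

E = (26.1/z) · ln([Cl⁻]_out/[Cl⁻]_in) with z = -1.
For an anion, dividing by z = -1 reverses the sign.
= (26.1/-1) · ln(97.2/8.70) = -26.10 · ln(11.17)
= -26.10 · (2.4134) = -62.99 mV

-63.0 mV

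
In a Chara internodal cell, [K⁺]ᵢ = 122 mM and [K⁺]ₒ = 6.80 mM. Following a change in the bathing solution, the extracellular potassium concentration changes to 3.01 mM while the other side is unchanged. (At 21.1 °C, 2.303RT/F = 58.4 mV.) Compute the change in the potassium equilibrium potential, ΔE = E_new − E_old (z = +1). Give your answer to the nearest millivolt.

-21 mV

E_old = (58.4/1)·log₁₀(6.80/122) = -73.22 mV
E_new = (58.4/1)·log₁₀(3.01/122) = -93.90 mV
ΔE = -93.90 − (-73.22) = -20.67 mV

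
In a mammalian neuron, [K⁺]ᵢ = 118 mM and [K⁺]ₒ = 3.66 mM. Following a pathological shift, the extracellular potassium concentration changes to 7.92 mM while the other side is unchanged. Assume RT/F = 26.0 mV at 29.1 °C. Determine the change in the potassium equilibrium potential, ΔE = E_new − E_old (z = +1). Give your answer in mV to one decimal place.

E_old = (26.0/1)·ln(3.66/118) = -90.30 mV
E_new = (26.0/1)·ln(7.92/118) = -70.23 mV
ΔE = -70.23 − (-90.30) = 20.07 mV

20.1 mV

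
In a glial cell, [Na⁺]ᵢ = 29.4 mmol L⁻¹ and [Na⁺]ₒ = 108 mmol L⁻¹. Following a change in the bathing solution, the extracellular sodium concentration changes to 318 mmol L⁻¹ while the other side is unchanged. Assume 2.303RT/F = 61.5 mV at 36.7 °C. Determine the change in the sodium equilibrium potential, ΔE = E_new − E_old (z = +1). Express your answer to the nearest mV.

E_old = (61.5/1)·log₁₀(108/29.4) = 34.75 mV
E_new = (61.5/1)·log₁₀(318/29.4) = 63.60 mV
ΔE = 63.60 − (34.75) = 28.84 mV

29 mV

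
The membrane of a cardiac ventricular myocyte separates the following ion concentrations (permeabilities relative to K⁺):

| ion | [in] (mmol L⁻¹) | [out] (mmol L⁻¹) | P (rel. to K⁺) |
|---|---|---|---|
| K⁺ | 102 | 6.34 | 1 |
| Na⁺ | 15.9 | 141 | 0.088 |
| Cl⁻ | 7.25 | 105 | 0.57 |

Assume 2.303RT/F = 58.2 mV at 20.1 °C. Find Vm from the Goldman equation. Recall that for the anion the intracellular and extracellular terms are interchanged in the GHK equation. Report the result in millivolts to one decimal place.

Vm = 58.2 · log₁₀[(Σ P·[cation]ₒ + Σ P·[anion]ᵢ) / (Σ P·[cation]ᵢ + Σ P·[anion]ₒ)]
Numerator = 1×6.34 + 0.088×141 + 0.57×7.25 = 22.88
Denominator = 1×102 + 0.088×15.9 + 0.57×105 = 163.2
Vm = 58.2 · log₁₀(0.14016) = 58.2 × (-0.8534) = -49.67 mV

-49.7 mV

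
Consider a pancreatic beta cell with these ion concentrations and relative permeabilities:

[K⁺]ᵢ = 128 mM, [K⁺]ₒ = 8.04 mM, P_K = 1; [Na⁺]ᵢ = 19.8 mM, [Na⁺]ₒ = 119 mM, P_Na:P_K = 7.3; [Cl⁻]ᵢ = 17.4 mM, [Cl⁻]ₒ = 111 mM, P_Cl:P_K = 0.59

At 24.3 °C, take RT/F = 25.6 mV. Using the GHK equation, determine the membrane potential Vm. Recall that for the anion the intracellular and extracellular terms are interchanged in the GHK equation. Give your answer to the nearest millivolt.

Vm = 25.6 · ln[(Σ P·[cation]ₒ + Σ P·[anion]ᵢ) / (Σ P·[cation]ᵢ + Σ P·[anion]ₒ)]
Numerator = 1×8.04 + 7.3×119 + 0.59×17.4 = 887
Denominator = 1×128 + 7.3×19.8 + 0.59×111 = 338
Vm = 25.6 · ln(2.624) = 25.6 × (0.9647) = 24.70 mV

25 mV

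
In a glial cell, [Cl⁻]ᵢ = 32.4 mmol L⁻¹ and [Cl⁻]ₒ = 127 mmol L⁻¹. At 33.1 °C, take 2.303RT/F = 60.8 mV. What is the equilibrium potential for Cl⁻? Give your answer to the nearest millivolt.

E = (60.8/z) · log₁₀([Cl⁻]_out/[Cl⁻]_in) with z = -1.
For an anion, dividing by z = -1 reverses the sign.
= (60.8/-1) · log₁₀(127/32.4) = -60.80 · log₁₀(3.92)
= -60.80 · (0.5933) = -36.07 mV

-36 mV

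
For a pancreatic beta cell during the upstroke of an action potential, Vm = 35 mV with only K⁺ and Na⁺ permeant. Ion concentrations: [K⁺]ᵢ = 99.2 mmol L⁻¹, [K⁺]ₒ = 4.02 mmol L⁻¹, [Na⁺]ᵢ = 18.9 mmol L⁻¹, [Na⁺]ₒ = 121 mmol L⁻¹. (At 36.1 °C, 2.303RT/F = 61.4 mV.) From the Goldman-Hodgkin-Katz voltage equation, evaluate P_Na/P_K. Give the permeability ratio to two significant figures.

Let α = P_Na/P_K. GHK: Vm = 61.4·log₁₀[(Kₒ + α·Naₒ)/(Kᵢ + α·Naᵢ)].
10^(Vm/61.4) = 10^(35.0/61.4) = 3.7156
So 3.7156·(Kᵢ + α·Naᵢ) = Kₒ + α·Naₒ → α = (3.7156·99.2 − 4.02) / (121.0 − 3.7156·18.9)
α = (368.6 − 4.02) / (121.0 − 70.23) = 364.6/50.77 = 7.18

7.2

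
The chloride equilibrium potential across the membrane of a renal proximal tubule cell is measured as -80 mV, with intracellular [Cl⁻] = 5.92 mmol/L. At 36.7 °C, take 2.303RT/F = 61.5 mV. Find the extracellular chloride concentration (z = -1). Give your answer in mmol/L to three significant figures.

Nernst: E = (61.5/-1) · log₁₀([out]/[in]), so log₁₀([out]/[in]) = -80.0 × -1 / 61.5 = 1.3008.
[out]/[in] = 10^(1.3008) = 19.99.
[out] = 19.99 × 5.92 = 118.3 mmol/L.

118 mmol/L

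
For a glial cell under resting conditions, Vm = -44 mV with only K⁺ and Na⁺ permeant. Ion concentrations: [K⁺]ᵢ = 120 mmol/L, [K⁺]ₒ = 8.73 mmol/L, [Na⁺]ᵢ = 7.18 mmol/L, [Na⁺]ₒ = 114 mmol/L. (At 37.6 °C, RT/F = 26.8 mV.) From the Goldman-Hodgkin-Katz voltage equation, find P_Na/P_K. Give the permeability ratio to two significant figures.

0.13

Let α = P_Na/P_K. GHK: Vm = 26.8·ln[(Kₒ + α·Naₒ)/(Kᵢ + α·Naᵢ)].
e^(Vm/26.8) = e^(-44.0/26.8) = 0.19363
So 0.19363·(Kᵢ + α·Naᵢ) = Kₒ + α·Naₒ → α = (0.19363·120.0 − 8.73) / (114.0 − 0.19363·7.18)
α = (23.24 − 8.73) / (114.0 − 1.39) = 14.51/112.6 = 0.1288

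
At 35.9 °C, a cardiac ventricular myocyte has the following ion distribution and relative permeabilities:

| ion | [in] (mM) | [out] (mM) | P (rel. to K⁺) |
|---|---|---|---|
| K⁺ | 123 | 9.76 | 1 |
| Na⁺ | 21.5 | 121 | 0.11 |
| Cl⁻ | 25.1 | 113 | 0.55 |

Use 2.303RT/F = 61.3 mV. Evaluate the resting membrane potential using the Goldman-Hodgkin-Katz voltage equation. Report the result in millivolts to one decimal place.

-43.3 mV

Vm = 61.3 · log₁₀[(Σ P·[cation]ₒ + Σ P·[anion]ᵢ) / (Σ P·[cation]ᵢ + Σ P·[anion]ₒ)]
Numerator = 1×9.76 + 0.11×121 + 0.55×25.1 = 36.88
Denominator = 1×123 + 0.11×21.5 + 0.55×113 = 187.5
Vm = 61.3 · log₁₀(0.19665) = 61.3 × (-0.7063) = -43.30 mV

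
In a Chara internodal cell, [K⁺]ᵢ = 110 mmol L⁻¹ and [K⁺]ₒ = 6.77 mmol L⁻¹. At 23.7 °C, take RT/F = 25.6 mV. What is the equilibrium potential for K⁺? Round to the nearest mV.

-71 mV

E = (25.6/z) · ln([K⁺]_out/[K⁺]_in) with z = +1.
= (25.6/1) · ln(6.77/110) = 25.60 · ln(0.06155)
= 25.60 · (-2.7880) = -71.37 mV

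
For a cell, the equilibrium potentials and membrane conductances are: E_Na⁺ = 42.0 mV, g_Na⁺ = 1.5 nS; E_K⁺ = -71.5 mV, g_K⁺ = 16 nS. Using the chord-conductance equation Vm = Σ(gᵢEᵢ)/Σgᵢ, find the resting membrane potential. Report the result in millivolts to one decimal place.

Σ gᵢEᵢ = 1.5·(42.0) + 16·(-71.5) = -1081.00
Σ gᵢ = 1.5 + 16 = 17.5
Vm = -1081.00 / 17.5 = -61.77 mV

-61.8 mV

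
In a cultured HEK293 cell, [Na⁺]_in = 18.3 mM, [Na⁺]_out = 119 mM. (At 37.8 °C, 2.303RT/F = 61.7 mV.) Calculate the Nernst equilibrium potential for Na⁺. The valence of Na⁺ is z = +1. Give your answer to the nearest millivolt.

50 mV

E = (61.7/z) · log₁₀([Na⁺]_out/[Na⁺]_in) with z = +1.
= (61.7/1) · log₁₀(119/18.3) = 61.70 · log₁₀(6.503)
= 61.70 · (0.8131) = 50.17 mV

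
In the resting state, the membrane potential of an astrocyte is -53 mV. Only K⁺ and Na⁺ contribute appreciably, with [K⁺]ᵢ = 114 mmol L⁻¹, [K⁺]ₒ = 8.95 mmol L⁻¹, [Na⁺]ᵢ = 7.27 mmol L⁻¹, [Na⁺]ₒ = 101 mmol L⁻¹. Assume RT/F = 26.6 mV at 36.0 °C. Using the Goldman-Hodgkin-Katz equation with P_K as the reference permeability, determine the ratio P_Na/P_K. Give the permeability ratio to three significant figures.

Let α = P_Na/P_K. GHK: Vm = 26.6·ln[(Kₒ + α·Naₒ)/(Kᵢ + α·Naᵢ)].
e^(Vm/26.6) = e^(-53.0/26.6) = 0.13636
So 0.13636·(Kᵢ + α·Naᵢ) = Kₒ + α·Naₒ → α = (0.13636·114.0 − 8.95) / (101.0 − 0.13636·7.27)
α = (15.54 − 8.95) / (101.0 − 0.9913) = 6.595/100 = 0.06594

0.0659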